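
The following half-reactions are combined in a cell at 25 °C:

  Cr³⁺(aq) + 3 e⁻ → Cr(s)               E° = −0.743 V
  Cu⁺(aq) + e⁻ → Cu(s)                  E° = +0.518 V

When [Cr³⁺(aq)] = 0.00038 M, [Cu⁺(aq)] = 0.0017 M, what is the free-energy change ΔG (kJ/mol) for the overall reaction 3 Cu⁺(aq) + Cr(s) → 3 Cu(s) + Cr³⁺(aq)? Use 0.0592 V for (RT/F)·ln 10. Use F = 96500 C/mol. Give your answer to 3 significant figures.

−337 kJ/mol

The standard cell potential is +0.518 − (−0.743) = +1.261 V, with n = 3 electrons in the balanced equation.
The reaction quotient is [Cr³⁺(aq)] / [Cu⁺(aq)]^3 = 7.73×10^4; by Nernst, E = +1.261 − (0.0592/3)(4.888) = +1.1645 V.
Finally ΔG = −nFE = −(3)(96500 C/mol)(+1.1645 V) = −337 kJ/mol.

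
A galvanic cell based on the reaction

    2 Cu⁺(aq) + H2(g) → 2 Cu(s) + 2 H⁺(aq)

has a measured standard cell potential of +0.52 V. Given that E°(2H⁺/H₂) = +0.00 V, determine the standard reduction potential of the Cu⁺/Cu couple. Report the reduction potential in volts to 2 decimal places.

In the reaction as written the Cu⁺/Cu couple is reduced (cathode) and 2H⁺/H₂ is oxidized (anode), so E°cell = E°(Cu⁺/Cu) − E°(2H⁺/H₂).
E°(Cu⁺/Cu) = E°cell + E°(anode) = +0.52 + (+0.00) = +0.52 V.

+0.52 V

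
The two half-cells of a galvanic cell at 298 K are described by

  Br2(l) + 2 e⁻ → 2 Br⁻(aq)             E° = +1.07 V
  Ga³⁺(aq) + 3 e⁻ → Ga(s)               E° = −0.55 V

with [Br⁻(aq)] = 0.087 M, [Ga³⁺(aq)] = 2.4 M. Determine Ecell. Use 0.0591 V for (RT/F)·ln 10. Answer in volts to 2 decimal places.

+1.68 V

The Br₂/Br⁻ couple has the more positive E°, so it is the cathode; Ga³⁺/Ga is the anode.
The standard potential is +1.07 − (−0.55) = +1.62 V and the balanced reaction transfers n = 6 electrons.
For the overall reaction 3 Br2(l) + 2 Ga(s) → 6 Br⁻(aq) + 2 Ga³⁺(aq), Q = [Br⁻(aq)]^6·[Ga³⁺(aq)]^2 = 2.5×10^−6, giving log Q = −5.602.
Applying E = E° − (RT ln10/nF)·log Q gives +1.62 − (0.0591/6)(−5.602) = +1.68 V.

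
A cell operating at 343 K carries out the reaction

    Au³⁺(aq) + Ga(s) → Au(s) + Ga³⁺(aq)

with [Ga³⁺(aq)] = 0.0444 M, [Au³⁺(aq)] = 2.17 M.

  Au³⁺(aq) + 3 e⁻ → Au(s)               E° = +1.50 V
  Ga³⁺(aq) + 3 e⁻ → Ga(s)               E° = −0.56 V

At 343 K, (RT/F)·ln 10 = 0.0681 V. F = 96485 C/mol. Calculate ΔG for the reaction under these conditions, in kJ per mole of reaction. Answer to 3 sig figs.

−607 kJ/mol

E°cell = +1.50 − (−0.56) = +2.06 V; the balanced reaction transfers n = 3 electrons.
Q = [Ga³⁺(aq)] / [Au³⁺(aq)] = 0.0205, so log Q = −1.689 and E = +2.06 − (0.0681/3)(−1.689) = +2.0983 V.
Finally ΔG = −nFE = −(3)(96485 C/mol)(+2.0983 V) = −607 kJ/mol.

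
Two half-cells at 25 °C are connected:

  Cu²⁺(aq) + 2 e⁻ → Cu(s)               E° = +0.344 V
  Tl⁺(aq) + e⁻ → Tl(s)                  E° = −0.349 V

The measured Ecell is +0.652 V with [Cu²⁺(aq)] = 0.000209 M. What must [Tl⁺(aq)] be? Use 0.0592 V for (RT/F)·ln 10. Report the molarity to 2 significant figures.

Cu²⁺/Cu is the cathode (higher E°); E°cell = +0.344 − (−0.349) = +0.693 V with n = 2.
From the Nernst equation, log Q = n(E° − E)/0.0592 = 2·(+0.693 − (+0.652))/0.0592 = 1.385.
Balancing electrons gives Cu²⁺(aq) + 2 Tl(s) → Cu(s) + 2 Tl⁺(aq); thus Q = [Tl⁺(aq)]^2 / [Cu²⁺(aq)].
Substituting the known concentrations and solving, log [Tl⁺(aq)] = −1.147 and [Tl⁺(aq)] = 0.071 M.

0.071 M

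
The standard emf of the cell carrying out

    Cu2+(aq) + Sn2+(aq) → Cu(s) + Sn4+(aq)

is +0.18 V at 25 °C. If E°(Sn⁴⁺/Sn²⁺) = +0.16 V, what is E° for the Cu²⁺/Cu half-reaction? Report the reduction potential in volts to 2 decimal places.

+0.34 V

In the reaction as written the Cu²⁺/Cu couple is reduced (cathode) and Sn⁴⁺/Sn²⁺ is oxidized (anode), so E°cell = E°(Cu²⁺/Cu) − E°(Sn⁴⁺/Sn²⁺).
E°(Cu²⁺/Cu) = E°cell + E°(anode) = +0.18 + (+0.16) = +0.34 V.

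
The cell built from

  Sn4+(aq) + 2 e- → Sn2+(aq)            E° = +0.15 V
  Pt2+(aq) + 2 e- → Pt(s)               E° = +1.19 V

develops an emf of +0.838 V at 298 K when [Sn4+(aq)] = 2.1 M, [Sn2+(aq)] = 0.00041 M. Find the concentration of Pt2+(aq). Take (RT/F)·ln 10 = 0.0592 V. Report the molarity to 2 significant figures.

With Pt²⁺/Pt at the cathode and Sn⁴⁺/Sn²⁺ at the anode, E°cell = +1.19 − (+0.15) = +1.04 V (n = 2).
From the Nernst equation, log Q = n(E° − E)/0.0592 = 2·(+1.04 − (+0.838))/0.0592 = 6.824.
For Pt2+(aq) + Sn2+(aq) → Pt(s) + Sn4+(aq), the reaction quotient is Q = [Sn4+(aq)] / ([Pt2+(aq)]·[Sn2+(aq)]).
Isolating [Pt2+(aq)] in Q = 10^{6.824} yields log [Pt2+(aq)] = −3.115, i.e. 0.00077 M.

0.00077 M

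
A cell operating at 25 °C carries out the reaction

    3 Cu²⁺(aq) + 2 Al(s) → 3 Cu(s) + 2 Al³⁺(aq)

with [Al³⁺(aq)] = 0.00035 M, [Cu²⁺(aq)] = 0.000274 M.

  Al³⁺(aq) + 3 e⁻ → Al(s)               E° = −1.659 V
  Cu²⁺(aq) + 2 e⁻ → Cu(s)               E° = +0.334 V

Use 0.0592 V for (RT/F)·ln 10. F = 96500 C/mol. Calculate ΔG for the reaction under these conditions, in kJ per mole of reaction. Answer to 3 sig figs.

−1130 kJ/mol

The standard cell potential is +0.334 − (−1.659) = +1.993 V, with n = 6 electrons in the balanced equation.
Here Q = [Al³⁺(aq)]^2 / [Cu²⁺(aq)]^3 = 5.96×10^3 (log Q = 3.775), giving E = +1.993 − (0.0592/6)·(3.775) = +1.9558 V.
Then ΔG = −nFE = −6 × 96500 × +1.9558 J/mol = −1130 kJ/mol.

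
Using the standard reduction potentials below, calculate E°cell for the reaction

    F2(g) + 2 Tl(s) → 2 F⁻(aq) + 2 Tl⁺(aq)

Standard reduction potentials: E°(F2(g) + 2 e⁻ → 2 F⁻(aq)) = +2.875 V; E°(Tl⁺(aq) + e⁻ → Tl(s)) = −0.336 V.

F2(g) gains electrons, so the F₂/F⁻ couple is the cathode; the Tl⁺/Tl couple is the anode.
E°cell = E°(cathode) − E°(anode) = +2.875 − (−0.336) = +3.211 V.
The positive value indicates the reaction is spontaneous as written.

+3.211 V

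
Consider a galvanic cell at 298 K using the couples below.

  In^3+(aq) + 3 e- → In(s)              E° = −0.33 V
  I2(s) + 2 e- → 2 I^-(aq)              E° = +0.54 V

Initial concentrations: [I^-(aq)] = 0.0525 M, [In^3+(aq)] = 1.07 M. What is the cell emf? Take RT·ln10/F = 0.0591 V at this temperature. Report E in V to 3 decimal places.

+0.945 V

Since E°(I₂/I⁻) > E°(In³⁺/In), I₂/I⁻ serves as the cathode.
The standard potential is +0.54 − (−0.33) = +0.87 V and the balanced reaction transfers n = 6 electrons.
Balancing gives 3 I2(s) + 2 In(s) → 6 I^-(aq) + 2 In^3+(aq); hence Q = [I^-(aq)]^6·[In^3+(aq)]^2 = 2.4×10^−8 (log Q = −7.620).
Applying E = E° − (RT ln10/nF)·log Q gives +0.87 − (0.0591/6)(−7.620) = +0.945 V.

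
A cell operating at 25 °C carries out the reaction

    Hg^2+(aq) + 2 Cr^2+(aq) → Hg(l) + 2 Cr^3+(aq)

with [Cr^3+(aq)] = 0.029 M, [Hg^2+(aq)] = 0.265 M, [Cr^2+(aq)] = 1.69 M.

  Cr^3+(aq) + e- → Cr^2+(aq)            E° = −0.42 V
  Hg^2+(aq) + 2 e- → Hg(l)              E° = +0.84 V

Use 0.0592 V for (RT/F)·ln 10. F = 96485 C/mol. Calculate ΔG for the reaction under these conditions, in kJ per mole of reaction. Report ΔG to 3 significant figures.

−260 kJ/mol

With Hg²⁺/Hg reduced at the cathode, E°cell = +0.84 − (−0.42) = +1.26 V and n = 2.
The reaction quotient is [Cr^3+(aq)]^2 / ([Hg^2+(aq)]·[Cr^2+(aq)]^2) = 0.00111; by Nernst, E = +1.26 − (0.0592/2)(−2.954) = +1.3474 V.
ΔG = −nFE = −(2)(96485)(+1.3474) J/mol = −260 kJ/mol.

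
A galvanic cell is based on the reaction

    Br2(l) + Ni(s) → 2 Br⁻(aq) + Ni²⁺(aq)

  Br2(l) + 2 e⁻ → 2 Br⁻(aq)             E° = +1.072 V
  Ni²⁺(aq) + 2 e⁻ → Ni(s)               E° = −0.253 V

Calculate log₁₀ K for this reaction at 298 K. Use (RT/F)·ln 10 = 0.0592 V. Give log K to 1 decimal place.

The Br₂/Br⁻ couple is reduced (cathode); E°cell = +1.072 − (−0.253) = +1.325 V with n = 2.
At equilibrium E = 0, so log K = nE°cell / 0.0592 = (2)(+1.325) / 0.0592 = 44.8.

log K = 44.8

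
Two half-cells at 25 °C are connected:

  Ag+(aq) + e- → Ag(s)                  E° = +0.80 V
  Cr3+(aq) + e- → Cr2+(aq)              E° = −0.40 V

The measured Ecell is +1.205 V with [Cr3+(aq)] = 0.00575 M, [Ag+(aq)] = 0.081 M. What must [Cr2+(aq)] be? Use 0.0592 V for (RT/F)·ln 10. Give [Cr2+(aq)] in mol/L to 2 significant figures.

0.086 M

Ag⁺/Ag is the cathode (higher E°); E°cell = +0.80 − (−0.40) = +1.20 V with n = 1.
Rearranging E = E° − (0.0592/n)·log Q gives log Q = 1(+1.20 − (+1.205))/0.0592 = −0.084.
For Ag+(aq) + Cr2+(aq) → Ag(s) + Cr3+(aq), the reaction quotient is Q = [Cr3+(aq)] / ([Ag+(aq)]·[Cr2+(aq)]).
Solving for the unknown gives log [Cr2+(aq)] = −1.065, so [Cr2+(aq)] ≈ 0.086 M.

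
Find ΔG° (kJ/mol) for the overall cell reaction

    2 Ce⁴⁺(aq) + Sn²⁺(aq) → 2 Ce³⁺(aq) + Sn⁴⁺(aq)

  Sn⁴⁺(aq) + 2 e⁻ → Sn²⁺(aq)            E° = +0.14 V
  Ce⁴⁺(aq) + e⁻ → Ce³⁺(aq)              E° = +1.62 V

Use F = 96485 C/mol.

−286 kJ/mol

In the reaction as written Ce⁴⁺(aq) is reduced, so the Ce⁴⁺/Ce³⁺ couple is the cathode and Sn⁴⁺/Sn²⁺ is the anode.
E°cell = +1.62 − (+0.14) = +1.48 V; balancing electrons gives n = 2.
ΔG° = −nFE°cell = −(2)(96485)(+1.48) J/mol = −286 kJ/mol.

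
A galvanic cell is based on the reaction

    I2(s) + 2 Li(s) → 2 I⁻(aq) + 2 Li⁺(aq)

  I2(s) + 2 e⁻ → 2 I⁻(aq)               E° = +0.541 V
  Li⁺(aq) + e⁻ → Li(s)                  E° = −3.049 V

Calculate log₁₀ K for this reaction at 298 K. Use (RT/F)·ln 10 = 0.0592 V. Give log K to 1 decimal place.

The I₂/I⁻ couple is reduced (cathode); E°cell = +0.541 − (−3.049) = +3.590 V with n = 2.
At equilibrium E = 0, so log K = nE°cell / 0.0592 = (2)(+3.590) / 0.0592 = 121.3.

log K = 121.3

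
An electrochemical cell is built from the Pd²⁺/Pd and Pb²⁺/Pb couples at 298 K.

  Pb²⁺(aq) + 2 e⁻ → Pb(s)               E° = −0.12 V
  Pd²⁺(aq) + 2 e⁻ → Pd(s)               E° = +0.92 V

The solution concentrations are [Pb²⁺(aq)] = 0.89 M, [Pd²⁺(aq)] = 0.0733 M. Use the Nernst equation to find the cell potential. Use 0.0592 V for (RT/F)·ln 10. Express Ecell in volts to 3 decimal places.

+1.008 V

Since E°(Pd²⁺/Pd) > E°(Pb²⁺/Pb), Pd²⁺/Pd serves as the cathode.
The standard potential is +0.92 − (−0.12) = +1.04 V and the balanced reaction transfers n = 2 electrons.
The balanced reaction is Pd²⁺(aq) + Pb(s) → Pd(s) + Pb²⁺(aq), so Q = [Pb²⁺(aq)] / [Pd²⁺(aq)] = 12.1 and log Q = 1.084.
Applying E = E° − (RT ln10/nF)·log Q gives +1.04 − (0.0592/2)(1.084) = +1.008 V.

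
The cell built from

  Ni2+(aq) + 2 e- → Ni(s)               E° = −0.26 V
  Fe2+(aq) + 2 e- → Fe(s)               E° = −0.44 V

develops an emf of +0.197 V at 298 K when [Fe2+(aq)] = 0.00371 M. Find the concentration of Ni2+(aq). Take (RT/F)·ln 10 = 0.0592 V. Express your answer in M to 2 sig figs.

0.014 M

The Ni²⁺/Ni couple has the larger reduction potential, so it is the cathode: E°cell = −0.26 − (−0.44) = +0.18 V and n = 2.
Since E = E° − (0.0592/n)·log Q, log Q = n(E° − E)/0.0592 = −0.574.
Balancing electrons gives Ni2+(aq) + Fe(s) → Ni(s) + Fe2+(aq); thus Q = [Fe2+(aq)] / [Ni2+(aq)].
Isolating [Ni2+(aq)] in Q = 10^{−0.574} yields log [Ni2+(aq)] = −1.857, i.e. 0.014 M.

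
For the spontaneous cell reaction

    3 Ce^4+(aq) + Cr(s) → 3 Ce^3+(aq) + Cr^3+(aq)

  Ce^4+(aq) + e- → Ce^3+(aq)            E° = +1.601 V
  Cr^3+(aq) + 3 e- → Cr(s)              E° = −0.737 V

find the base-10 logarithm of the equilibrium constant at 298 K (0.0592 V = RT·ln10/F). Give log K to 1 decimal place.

log K = 118.5

The Ce⁴⁺/Ce³⁺ couple is reduced (cathode); E°cell = +1.601 − (−0.737) = +2.338 V with n = 3.
At equilibrium E = 0, so log K = nE°cell / 0.0592 = (3)(+2.338) / 0.0592 = 118.5.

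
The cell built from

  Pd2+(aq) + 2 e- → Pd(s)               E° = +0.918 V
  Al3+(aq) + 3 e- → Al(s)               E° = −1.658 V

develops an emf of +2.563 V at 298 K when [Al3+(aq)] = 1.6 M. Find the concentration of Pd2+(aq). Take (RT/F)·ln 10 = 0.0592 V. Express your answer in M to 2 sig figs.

With Pd²⁺/Pd at the cathode and Al³⁺/Al at the anode, E°cell = +0.918 − (−1.658) = +2.576 V (n = 6).
Rearranging E = E° − (0.0592/n)·log Q gives log Q = 6(+2.576 − (+2.563))/0.0592 = 1.318.
Balancing electrons gives 3 Pd2+(aq) + 2 Al(s) → 3 Pd(s) + 2 Al3+(aq); thus Q = [Al3+(aq)]^2 / [Pd2+(aq)]^3.
Substituting the known concentrations and solving, log [Pd2+(aq)] = −0.303 and [Pd2+(aq)] = 0.50 M.

0.50 M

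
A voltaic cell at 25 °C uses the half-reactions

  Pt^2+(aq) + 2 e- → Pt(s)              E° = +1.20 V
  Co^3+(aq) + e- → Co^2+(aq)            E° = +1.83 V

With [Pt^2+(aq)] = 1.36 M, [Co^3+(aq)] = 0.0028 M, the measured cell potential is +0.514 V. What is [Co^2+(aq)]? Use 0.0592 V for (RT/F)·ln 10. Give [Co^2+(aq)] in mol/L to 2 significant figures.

Co³⁺/Co²⁺ is the cathode (higher E°); E°cell = +1.83 − (+1.20) = +0.63 V with n = 2.
Rearranging E = E° − (0.0592/n)·log Q gives log Q = 2(+0.63 − (+0.514))/0.0592 = 3.919.
The balanced reaction is 2 Co^3+(aq) + Pt(s) → 2 Co^2+(aq) + Pt^2+(aq), so Q = ([Co^2+(aq)]^2·[Pt^2+(aq)]) / [Co^3+(aq)]^2.
Isolating [Co^2+(aq)] in Q = 10^{3.919} yields log [Co^2+(aq)] = −0.660, i.e. 0.22 M.

0.22 M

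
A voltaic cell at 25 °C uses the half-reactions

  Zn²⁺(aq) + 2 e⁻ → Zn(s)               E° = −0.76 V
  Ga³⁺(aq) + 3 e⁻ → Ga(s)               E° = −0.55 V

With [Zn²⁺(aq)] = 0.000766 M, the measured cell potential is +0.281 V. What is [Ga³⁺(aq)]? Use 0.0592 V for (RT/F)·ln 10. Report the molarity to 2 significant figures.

The Ga³⁺/Ga couple has the larger reduction potential, so it is the cathode: E°cell = −0.55 − (−0.76) = +0.21 V and n = 6.
Rearranging E = E° − (0.0592/n)·log Q gives log Q = 6(+0.21 − (+0.281))/0.0592 = −7.196.
Balancing electrons gives 2 Ga³⁺(aq) + 3 Zn(s) → 2 Ga(s) + 3 Zn²⁺(aq); thus Q = [Zn²⁺(aq)]^3 / [Ga³⁺(aq)]^2.
Solving for the unknown gives log [Ga³⁺(aq)] = −1.076, so [Ga³⁺(aq)] ≈ 0.084 M.

0.084 M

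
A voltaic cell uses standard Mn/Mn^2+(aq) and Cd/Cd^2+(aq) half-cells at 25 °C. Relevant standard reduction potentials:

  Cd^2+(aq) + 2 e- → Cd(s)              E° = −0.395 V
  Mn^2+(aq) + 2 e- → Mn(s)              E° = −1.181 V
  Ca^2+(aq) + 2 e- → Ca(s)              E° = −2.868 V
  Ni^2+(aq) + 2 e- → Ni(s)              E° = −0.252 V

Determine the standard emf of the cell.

+0.786 V

The Cd²⁺/Cd couple has the higher E°, so Cd ion is reduced (cathode) and Mn is oxidized (anode).
E°cell = E°(cathode) − E°(anode) = −0.395 − (−1.181) = +0.786 V.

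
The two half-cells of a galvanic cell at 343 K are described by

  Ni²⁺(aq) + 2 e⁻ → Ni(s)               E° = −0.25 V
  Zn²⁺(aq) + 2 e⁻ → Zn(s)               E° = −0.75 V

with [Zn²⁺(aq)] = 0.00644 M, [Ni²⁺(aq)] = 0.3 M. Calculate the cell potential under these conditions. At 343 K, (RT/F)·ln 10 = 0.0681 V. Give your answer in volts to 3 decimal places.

Ni²⁺/Ni is reduced (cathode, E° = −0.25 V) and Zn²⁺/Zn is oxidized (anode).
E°cell = −0.25 − (−0.75) = +0.50 V, with n = 2 electrons transferred.
For the overall reaction Ni²⁺(aq) + Zn(s) → Ni(s) + Zn²⁺(aq), Q = [Zn²⁺(aq)] / [Ni²⁺(aq)] = 0.0215, giving log Q = −1.668.
By the Nernst equation, E = +0.50 − (0.0681/2)·(−1.668) = +0.557 V.

+0.557 V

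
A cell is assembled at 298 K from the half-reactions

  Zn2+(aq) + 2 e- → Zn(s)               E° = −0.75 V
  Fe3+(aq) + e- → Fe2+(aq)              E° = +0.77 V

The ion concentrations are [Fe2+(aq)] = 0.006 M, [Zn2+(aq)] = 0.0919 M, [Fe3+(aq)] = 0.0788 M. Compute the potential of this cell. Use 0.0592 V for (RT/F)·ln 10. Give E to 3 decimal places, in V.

The Fe³⁺/Fe²⁺ couple has the more positive E°, so it is the cathode; Zn²⁺/Zn is the anode.
The standard potential is +0.77 − (−0.75) = +1.52 V and the balanced reaction transfers n = 2 electrons.
Balancing gives 2 Fe3+(aq) + Zn(s) → 2 Fe2+(aq) + Zn2+(aq); hence Q = ([Fe2+(aq)]^2·[Zn2+(aq)]) / [Fe3+(aq)]^2 = 0.000533 (log Q = −3.273).
E = E° − (0.0592/n)·log Q = +1.52 − (0.0592/2)(−3.273) = +1.617 V.

+1.617 V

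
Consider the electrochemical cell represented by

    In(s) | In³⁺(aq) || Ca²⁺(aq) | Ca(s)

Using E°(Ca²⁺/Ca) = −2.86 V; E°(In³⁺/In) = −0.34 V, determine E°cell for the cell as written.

By convention the left-hand electrode in cell notation is the anode (oxidation) and the right-hand electrode is the cathode (reduction).
E°cell = E°(right) − E°(left) = −2.86 − (−0.34) = −2.52 V.
The negative sign shows that, as written, the cell would require an external voltage to drive the reaction.

−2.52 V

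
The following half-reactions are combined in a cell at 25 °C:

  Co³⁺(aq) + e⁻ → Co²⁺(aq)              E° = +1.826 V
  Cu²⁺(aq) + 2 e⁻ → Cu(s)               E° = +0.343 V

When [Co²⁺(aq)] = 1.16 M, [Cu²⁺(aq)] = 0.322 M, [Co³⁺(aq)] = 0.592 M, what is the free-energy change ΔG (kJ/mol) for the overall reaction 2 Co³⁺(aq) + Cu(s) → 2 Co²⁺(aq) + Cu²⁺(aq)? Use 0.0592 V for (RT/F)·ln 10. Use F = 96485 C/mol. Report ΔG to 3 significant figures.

−286 kJ/mol

E°cell = +1.826 − (+0.343) = +1.483 V; the balanced reaction transfers n = 2 electrons.
Q = ([Co²⁺(aq)]^2·[Cu²⁺(aq)]) / [Co³⁺(aq)]^2 = 1.24, so log Q = 0.092 and E = +1.483 − (0.0592/2)(0.092) = +1.4803 V.
Then ΔG = −nFE = −2 × 96485 × +1.4803 J/mol = −286 kJ/mol.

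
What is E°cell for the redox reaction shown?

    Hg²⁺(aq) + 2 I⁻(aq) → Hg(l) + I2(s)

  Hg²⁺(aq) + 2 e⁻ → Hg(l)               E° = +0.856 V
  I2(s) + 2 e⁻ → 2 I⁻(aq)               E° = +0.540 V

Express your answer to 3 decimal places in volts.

+0.316 V

Hg²⁺(aq) gains electrons, so the Hg²⁺/Hg couple is the cathode; the I₂/I⁻ couple is the anode.
E°cell = E°(cathode) − E°(anode) = +0.856 − (+0.540) = +0.316 V.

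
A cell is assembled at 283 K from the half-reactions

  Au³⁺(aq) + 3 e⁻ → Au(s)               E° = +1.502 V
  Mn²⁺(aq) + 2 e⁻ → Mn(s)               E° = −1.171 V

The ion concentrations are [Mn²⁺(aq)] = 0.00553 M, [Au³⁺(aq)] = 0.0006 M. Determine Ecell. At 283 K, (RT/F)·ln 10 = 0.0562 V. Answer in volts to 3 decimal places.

The Au³⁺/Au couple has the more positive E°, so it is the cathode; Mn²⁺/Mn is the anode.
E°cell = E°cat − E°an = +1.502 − (−1.171) = +2.673 V; n = 6.
Balancing gives 2 Au³⁺(aq) + 3 Mn(s) → 2 Au(s) + 3 Mn²⁺(aq); hence Q = [Mn²⁺(aq)]^3 / [Au³⁺(aq)]^2 = 0.47 (log Q = −0.328).
Applying E = E° − (RT ln10/nF)·log Q gives +2.673 − (0.0562/6)(−0.328) = +2.676 V.

+2.676 V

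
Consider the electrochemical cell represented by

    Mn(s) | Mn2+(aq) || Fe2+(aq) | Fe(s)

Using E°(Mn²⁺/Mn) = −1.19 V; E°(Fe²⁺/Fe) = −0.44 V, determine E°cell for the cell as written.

By convention the left-hand electrode in cell notation is the anode (oxidation) and the right-hand electrode is the cathode (reduction).
E°cell = E°(right) − E°(left) = −0.44 − (−1.19) = +0.75 V.

+0.75 V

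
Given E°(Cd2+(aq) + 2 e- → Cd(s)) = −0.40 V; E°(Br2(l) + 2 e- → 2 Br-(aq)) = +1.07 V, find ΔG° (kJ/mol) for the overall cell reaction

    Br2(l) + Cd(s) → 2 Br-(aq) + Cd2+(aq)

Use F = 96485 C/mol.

In the reaction as written Br2(l) is reduced, so the Br₂/Br⁻ couple is the cathode and Cd²⁺/Cd is the anode.
E°cell = +1.07 − (−0.40) = +1.47 V; balancing electrons gives n = 2.
ΔG° = −nFE°cell = −(2)(96485)(+1.47) J/mol = −284 kJ/mol.

−284 kJ/mol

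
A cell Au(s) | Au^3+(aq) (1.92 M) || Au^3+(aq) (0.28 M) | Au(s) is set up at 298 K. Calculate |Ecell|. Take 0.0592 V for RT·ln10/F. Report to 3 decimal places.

For a concentration cell E°cell = 0, since both electrodes use the same couple.
The compartment with the higher Au^3+(aq) concentration (1.92 M) acts as the cathode; ions are reduced there and produced at the dilute (0.28 M) anode.
With n = 3, Ecell = −(0.0592/3)·log([dilute]/[conc]) = −(0.0592/3)·log(0.28/1.92) = +0.016 V.

0.016 V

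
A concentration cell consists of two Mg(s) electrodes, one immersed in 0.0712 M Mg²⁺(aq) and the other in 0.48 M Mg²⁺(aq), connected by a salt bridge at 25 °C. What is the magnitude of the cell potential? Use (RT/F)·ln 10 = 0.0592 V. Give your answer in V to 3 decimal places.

0.025 V

For a concentration cell E°cell = 0, since both electrodes use the same couple.
The compartment with the higher Mg²⁺(aq) concentration (0.48 M) acts as the cathode; ions are reduced there and produced at the dilute (0.0712 M) anode.
With n = 2, Ecell = −(0.0592/2)·log([dilute]/[conc]) = −(0.0592/2)·log(0.0712/0.48) = +0.025 V.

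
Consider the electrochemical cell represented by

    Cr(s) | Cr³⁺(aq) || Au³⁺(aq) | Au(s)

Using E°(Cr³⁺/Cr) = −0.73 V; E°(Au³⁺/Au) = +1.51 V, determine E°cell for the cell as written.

+2.24 V

By convention the left-hand electrode in cell notation is the anode (oxidation) and the right-hand electrode is the cathode (reduction).
E°cell = E°(right) − E°(left) = +1.51 − (−0.73) = +2.24 V.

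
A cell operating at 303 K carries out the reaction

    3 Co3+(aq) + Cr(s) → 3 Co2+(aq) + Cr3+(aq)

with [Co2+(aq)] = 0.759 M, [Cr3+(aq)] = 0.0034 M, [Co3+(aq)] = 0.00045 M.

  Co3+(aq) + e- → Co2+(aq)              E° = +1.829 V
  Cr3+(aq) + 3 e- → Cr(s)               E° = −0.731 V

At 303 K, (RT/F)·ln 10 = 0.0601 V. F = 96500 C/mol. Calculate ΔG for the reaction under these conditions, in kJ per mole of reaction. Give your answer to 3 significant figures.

With Co³⁺/Co²⁺ reduced at the cathode, E°cell = +1.829 − (−0.731) = +2.560 V and n = 3.
Q = ([Co2+(aq)]^3·[Cr3+(aq)]) / [Co3+(aq)]^3 = 1.63×10^7, so log Q = 7.213 and E = +2.560 − (0.0601/3)(7.213) = +2.4155 V.
ΔG = −nFE = −(3)(96500)(+2.4155) J/mol = −699 kJ/mol.

−699 kJ/mol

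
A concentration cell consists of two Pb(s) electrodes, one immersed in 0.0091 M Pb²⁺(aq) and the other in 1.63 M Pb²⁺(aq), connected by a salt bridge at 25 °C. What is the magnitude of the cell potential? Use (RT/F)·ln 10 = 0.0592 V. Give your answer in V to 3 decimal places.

0.067 V

For a concentration cell E°cell = 0, since both electrodes use the same couple.
The compartment with the higher Pb²⁺(aq) concentration (1.63 M) acts as the cathode; ions are reduced there and produced at the dilute (0.0091 M) anode.
With n = 2, Ecell = −(0.0592/2)·log([dilute]/[conc]) = −(0.0592/2)·log(0.0091/1.63) = +0.067 V.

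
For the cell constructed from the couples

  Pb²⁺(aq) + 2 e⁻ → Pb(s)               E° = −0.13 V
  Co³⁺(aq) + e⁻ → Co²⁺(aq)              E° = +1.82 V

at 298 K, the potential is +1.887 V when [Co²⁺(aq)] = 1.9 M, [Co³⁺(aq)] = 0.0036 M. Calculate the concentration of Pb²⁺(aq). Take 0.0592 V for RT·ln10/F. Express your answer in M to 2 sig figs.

Co³⁺/Co²⁺ is the cathode (higher E°); E°cell = +1.82 − (−0.13) = +1.95 V with n = 2.
From the Nernst equation, log Q = n(E° − E)/0.0592 = 2·(+1.95 − (+1.887))/0.0592 = 2.128.
The balanced reaction is 2 Co³⁺(aq) + Pb(s) → 2 Co²⁺(aq) + Pb²⁺(aq), so Q = ([Co²⁺(aq)]^2·[Pb²⁺(aq)]) / [Co³⁺(aq)]^2.
Solving for the unknown gives log [Pb²⁺(aq)] = −3.317, so [Pb²⁺(aq)] ≈ 0.00048 M.

0.00048 M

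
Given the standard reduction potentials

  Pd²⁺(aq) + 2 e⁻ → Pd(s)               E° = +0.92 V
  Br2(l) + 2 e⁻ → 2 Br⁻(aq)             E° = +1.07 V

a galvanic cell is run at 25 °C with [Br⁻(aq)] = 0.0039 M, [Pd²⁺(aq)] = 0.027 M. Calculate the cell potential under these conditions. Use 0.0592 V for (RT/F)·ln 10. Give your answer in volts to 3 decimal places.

Br₂/Br⁻ is reduced (cathode, E° = +1.07 V) and Pd²⁺/Pd is oxidized (anode).
E°cell = E°cat − E°an = +1.07 − (+0.92) = +0.15 V; n = 2.
Balancing gives Br2(l) + Pd(s) → 2 Br⁻(aq) + Pd²⁺(aq); hence Q = [Br⁻(aq)]^2·[Pd²⁺(aq)] = 4.11×10^−7 (log Q = −6.387).
Applying E = E° − (RT ln10/nF)·log Q gives +0.15 − (0.0592/2)(−6.387) = +0.339 V.

+0.339 V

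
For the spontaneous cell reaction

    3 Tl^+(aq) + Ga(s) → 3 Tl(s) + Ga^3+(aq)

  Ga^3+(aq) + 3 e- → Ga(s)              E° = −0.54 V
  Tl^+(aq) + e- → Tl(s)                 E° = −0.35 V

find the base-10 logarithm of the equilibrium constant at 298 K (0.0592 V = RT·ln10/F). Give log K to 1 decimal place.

The Tl⁺/Tl couple is reduced (cathode); E°cell = −0.35 − (−0.54) = +0.19 V with n = 3.
At equilibrium E = 0, so log K = nE°cell / 0.0592 = (3)(+0.19) / 0.0592 = 9.6.

log K = 9.6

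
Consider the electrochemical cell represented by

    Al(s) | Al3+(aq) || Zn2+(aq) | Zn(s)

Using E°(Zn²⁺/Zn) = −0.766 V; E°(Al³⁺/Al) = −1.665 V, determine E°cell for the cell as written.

+0.899 V

By convention the left-hand electrode in cell notation is the anode (oxidation) and the right-hand electrode is the cathode (reduction).
E°cell = E°(right) − E°(left) = −0.766 − (−1.665) = +0.899 V.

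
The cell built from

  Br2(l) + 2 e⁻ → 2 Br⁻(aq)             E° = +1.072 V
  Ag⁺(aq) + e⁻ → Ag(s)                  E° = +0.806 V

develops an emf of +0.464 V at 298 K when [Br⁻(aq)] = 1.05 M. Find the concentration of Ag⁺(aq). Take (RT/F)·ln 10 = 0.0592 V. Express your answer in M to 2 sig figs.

With Br₂/Br⁻ at the cathode and Ag⁺/Ag at the anode, E°cell = +1.072 − (+0.806) = +0.266 V (n = 2).
Rearranging E = E° − (0.0592/n)·log Q gives log Q = 2(+0.266 − (+0.464))/0.0592 = −6.689.
For Br2(l) + 2 Ag(s) → 2 Br⁻(aq) + 2 Ag⁺(aq), the reaction quotient is Q = [Br⁻(aq)]^2·[Ag⁺(aq)]^2.
Isolating [Ag⁺(aq)] in Q = 10^{−6.689} yields log [Ag⁺(aq)] = −3.366, i.e. 0.00043 M.

0.00043 M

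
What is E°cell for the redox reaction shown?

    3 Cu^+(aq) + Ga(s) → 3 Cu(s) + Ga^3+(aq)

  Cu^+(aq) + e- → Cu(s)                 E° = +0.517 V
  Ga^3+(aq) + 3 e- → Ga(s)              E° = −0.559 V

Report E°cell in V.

In the reaction as written, Cu^+(aq) is reduced (cathode) and Ga^3+(aq) is produced by oxidation at the anode.
E°cell = E°(cathode) − E°(anode) = +0.517 − (−0.559) = +1.076 V.
The positive value indicates the reaction is spontaneous as written.

+1.076 V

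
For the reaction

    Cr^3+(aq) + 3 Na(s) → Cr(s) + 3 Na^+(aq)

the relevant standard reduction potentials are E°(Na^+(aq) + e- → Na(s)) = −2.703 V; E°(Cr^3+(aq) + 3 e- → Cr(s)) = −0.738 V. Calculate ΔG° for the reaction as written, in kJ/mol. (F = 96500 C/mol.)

In the reaction as written Cr^3+(aq) is reduced, so the Cr³⁺/Cr couple is the cathode and Na⁺/Na is the anode.
E°cell = −0.738 − (−2.703) = +1.965 V; balancing electrons gives n = 3.
ΔG° = −nFE°cell = −(3)(96500)(+1.965) J/mol = −569 kJ/mol.

−569 kJ/mol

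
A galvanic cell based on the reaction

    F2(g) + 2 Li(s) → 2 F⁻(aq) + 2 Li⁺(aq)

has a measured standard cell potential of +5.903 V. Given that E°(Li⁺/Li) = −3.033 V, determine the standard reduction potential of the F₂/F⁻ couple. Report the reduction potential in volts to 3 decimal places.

In the reaction as written the F₂/F⁻ couple is reduced (cathode) and Li⁺/Li is oxidized (anode), so E°cell = E°(F₂/F⁻) − E°(Li⁺/Li).
E°(F₂/F⁻) = E°cell + E°(anode) = +5.903 + (−3.033) = +2.870 V.

+2.870 V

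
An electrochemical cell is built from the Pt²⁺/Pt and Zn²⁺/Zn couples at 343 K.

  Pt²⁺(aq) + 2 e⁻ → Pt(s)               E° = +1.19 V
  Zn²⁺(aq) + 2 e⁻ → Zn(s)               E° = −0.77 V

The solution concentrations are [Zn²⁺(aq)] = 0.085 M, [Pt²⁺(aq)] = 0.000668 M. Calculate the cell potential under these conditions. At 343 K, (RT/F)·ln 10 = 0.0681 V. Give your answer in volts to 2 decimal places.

+1.89 V

Pt²⁺/Pt is reduced (cathode, E° = +1.19 V) and Zn²⁺/Zn is oxidized (anode).
The standard potential is +1.19 − (−0.77) = +1.96 V and the balanced reaction transfers n = 2 electrons.
For the overall reaction Pt²⁺(aq) + Zn(s) → Pt(s) + Zn²⁺(aq), Q = [Zn²⁺(aq)] / [Pt²⁺(aq)] = 127, giving log Q = 2.105.
E = E° − (0.0681/n)·log Q = +1.96 − (0.0681/2)(2.105) = +1.89 V.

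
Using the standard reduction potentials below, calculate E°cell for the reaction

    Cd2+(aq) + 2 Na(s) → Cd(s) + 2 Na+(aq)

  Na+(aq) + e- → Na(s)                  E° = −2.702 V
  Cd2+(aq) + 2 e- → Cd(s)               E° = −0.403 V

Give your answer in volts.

+2.299 V

Cd2+(aq) gains electrons, so the Cd²⁺/Cd couple is the cathode; the Na⁺/Na couple is the anode.
E°cell = E°(cathode) − E°(anode) = −0.403 − (−2.702) = +2.299 V.
The positive value indicates the reaction is spontaneous as written.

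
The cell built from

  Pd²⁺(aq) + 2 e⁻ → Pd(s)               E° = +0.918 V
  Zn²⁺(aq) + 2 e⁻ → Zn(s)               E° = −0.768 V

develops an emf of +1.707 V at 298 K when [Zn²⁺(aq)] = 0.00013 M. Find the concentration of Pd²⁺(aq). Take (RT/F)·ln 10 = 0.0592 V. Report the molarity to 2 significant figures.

0.00067 M

Pd²⁺/Pd is the cathode (higher E°); E°cell = +0.918 − (−0.768) = +1.686 V with n = 2.
From the Nernst equation, log Q = n(E° − E)/0.0592 = 2·(+1.686 − (+1.707))/0.0592 = −0.709.
The balanced reaction is Pd²⁺(aq) + Zn(s) → Pd(s) + Zn²⁺(aq), so Q = [Zn²⁺(aq)] / [Pd²⁺(aq)].
Substituting the known concentrations and solving, log [Pd²⁺(aq)] = −3.177 and [Pd²⁺(aq)] = 0.00067 M.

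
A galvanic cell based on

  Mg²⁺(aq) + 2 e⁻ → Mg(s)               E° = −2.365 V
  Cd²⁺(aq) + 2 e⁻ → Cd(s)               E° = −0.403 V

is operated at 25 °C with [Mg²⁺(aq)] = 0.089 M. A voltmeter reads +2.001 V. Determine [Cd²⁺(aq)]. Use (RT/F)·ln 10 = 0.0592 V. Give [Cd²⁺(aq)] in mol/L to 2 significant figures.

With Cd²⁺/Cd at the cathode and Mg²⁺/Mg at the anode, E°cell = −0.403 − (−2.365) = +1.962 V (n = 2).
From the Nernst equation, log Q = n(E° − E)/0.0592 = 2·(+1.962 − (+2.001))/0.0592 = −1.318.
For Cd²⁺(aq) + Mg(s) → Cd(s) + Mg²⁺(aq), the reaction quotient is Q = [Mg²⁺(aq)] / [Cd²⁺(aq)].
Solving for the unknown gives log [Cd²⁺(aq)] = 0.267, so [Cd²⁺(aq)] ≈ 1.8 M.

1.8 M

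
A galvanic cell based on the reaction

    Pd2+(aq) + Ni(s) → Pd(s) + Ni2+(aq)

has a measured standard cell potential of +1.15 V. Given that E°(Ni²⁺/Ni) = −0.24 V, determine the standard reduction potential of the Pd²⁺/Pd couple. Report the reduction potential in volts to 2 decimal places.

In the reaction as written the Pd²⁺/Pd couple is reduced (cathode) and Ni²⁺/Ni is oxidized (anode), so E°cell = E°(Pd²⁺/Pd) − E°(Ni²⁺/Ni).
E°(Pd²⁺/Pd) = E°cell + E°(anode) = +1.15 + (−0.24) = +0.91 V.

+0.91 V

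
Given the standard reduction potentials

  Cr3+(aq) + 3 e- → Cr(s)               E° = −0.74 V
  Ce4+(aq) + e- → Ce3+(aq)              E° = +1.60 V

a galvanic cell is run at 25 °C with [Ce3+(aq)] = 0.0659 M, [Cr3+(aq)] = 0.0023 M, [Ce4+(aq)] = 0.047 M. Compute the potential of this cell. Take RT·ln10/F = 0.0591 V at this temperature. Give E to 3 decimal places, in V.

+2.383 V

The Ce⁴⁺/Ce³⁺ couple has the more positive E°, so it is the cathode; Cr³⁺/Cr is the anode.
E°cell = +1.60 − (−0.74) = +2.34 V, with n = 3 electrons transferred.
For the overall reaction 3 Ce4+(aq) + Cr(s) → 3 Ce3+(aq) + Cr3+(aq), Q = ([Ce3+(aq)]^3·[Cr3+(aq)]) / [Ce4+(aq)]^3 = 0.00634, giving log Q = −2.198.
Applying E = E° − (RT ln10/nF)·log Q gives +2.34 − (0.0591/3)(−2.198) = +2.383 V.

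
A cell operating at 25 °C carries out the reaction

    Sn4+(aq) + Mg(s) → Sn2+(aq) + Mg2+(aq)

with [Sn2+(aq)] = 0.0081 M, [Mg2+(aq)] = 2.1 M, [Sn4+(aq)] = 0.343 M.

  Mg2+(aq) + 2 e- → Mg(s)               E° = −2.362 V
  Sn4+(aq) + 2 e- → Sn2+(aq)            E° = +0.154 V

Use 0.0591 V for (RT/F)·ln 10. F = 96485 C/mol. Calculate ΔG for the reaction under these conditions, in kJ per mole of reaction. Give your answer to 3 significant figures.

With Sn⁴⁺/Sn²⁺ reduced at the cathode, E°cell = +0.154 − (−2.362) = +2.516 V and n = 2.
Here Q = ([Sn2+(aq)]·[Mg2+(aq)]) / [Sn4+(aq)] = 0.0496 (log Q = −1.305), giving E = +2.516 − (0.0591/2)·(−1.305) = +2.5546 V.
ΔG = −nFE = −(2)(96485)(+2.5546) J/mol = −493 kJ/mol.

−493 kJ/mol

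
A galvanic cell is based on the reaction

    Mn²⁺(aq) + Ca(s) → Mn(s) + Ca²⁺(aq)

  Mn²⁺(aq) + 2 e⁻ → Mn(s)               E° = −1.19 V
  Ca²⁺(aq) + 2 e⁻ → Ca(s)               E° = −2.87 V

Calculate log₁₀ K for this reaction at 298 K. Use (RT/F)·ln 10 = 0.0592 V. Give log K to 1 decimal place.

log K = 56.8

The Mn²⁺/Mn couple is reduced (cathode); E°cell = −1.19 − (−2.87) = +1.68 V with n = 2.
At equilibrium E = 0, so log K = nE°cell / 0.0592 = (2)(+1.68) / 0.0592 = 56.8.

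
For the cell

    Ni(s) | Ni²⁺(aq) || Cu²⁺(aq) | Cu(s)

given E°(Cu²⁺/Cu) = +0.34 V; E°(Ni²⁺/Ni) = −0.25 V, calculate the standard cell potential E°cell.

By convention the left-hand electrode in cell notation is the anode (oxidation) and the right-hand electrode is the cathode (reduction).
E°cell = E°(right) − E°(left) = +0.34 − (−0.25) = +0.59 V.

+0.59 V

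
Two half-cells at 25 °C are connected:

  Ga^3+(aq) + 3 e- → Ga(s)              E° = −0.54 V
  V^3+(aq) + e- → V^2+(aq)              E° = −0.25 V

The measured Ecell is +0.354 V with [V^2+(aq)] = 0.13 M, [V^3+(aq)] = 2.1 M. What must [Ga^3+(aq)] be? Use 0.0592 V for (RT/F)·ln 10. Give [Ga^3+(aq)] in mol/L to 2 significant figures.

V³⁺/V²⁺ is the cathode (higher E°); E°cell = −0.25 − (−0.54) = +0.29 V with n = 3.
From the Nernst equation, log Q = n(E° − E)/0.0592 = 3·(+0.29 − (+0.354))/0.0592 = −3.243.
Balancing electrons gives 3 V^3+(aq) + Ga(s) → 3 V^2+(aq) + Ga^3+(aq); thus Q = ([V^2+(aq)]^3·[Ga^3+(aq)]) / [V^3+(aq)]^3.
Solving for the unknown gives log [Ga^3+(aq)] = 0.382, so [Ga^3+(aq)] ≈ 2.4 M.

2.4 M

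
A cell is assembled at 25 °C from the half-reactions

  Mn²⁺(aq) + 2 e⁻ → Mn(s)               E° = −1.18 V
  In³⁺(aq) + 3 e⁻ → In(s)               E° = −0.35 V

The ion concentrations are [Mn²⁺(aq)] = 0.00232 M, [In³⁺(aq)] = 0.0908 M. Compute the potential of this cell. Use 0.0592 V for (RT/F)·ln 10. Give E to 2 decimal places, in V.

+0.89 V

The In³⁺/In couple has the more positive E°, so it is the cathode; Mn²⁺/Mn is the anode.
E°cell = −0.35 − (−1.18) = +0.83 V, with n = 6 electrons transferred.
Balancing gives 2 In³⁺(aq) + 3 Mn(s) → 2 In(s) + 3 Mn²⁺(aq); hence Q = [Mn²⁺(aq)]^3 / [In³⁺(aq)]^2 = 1.51×10^−6 (log Q = −5.820).
E = E° − (0.0592/n)·log Q = +0.83 − (0.0592/6)(−5.820) = +0.89 V.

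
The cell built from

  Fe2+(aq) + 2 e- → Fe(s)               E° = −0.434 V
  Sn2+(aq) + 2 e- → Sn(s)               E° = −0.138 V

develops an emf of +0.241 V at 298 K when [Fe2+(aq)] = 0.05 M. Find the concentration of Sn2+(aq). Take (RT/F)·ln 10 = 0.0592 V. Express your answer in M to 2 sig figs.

0.00069 M

With Sn²⁺/Sn at the cathode and Fe²⁺/Fe at the anode, E°cell = −0.138 − (−0.434) = +0.296 V (n = 2).
From the Nernst equation, log Q = n(E° − E)/0.0592 = 2·(+0.296 − (+0.241))/0.0592 = 1.858.
The balanced reaction is Sn2+(aq) + Fe(s) → Sn(s) + Fe2+(aq), so Q = [Fe2+(aq)] / [Sn2+(aq)].
Solving for the unknown gives log [Sn2+(aq)] = −3.159, so [Sn2+(aq)] ≈ 0.00069 M.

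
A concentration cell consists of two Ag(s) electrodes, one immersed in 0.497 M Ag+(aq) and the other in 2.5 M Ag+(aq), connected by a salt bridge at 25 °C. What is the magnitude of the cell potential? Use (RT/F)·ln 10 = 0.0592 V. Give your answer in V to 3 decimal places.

For a concentration cell E°cell = 0, since both electrodes use the same couple.
The compartment with the higher Ag+(aq) concentration (2.5 M) acts as the cathode; ions are reduced there and produced at the dilute (0.497 M) anode.
With n = 1, Ecell = −(0.0592/1)·log([dilute]/[conc]) = −(0.0592/1)·log(0.497/2.5) = +0.042 V.

0.042 V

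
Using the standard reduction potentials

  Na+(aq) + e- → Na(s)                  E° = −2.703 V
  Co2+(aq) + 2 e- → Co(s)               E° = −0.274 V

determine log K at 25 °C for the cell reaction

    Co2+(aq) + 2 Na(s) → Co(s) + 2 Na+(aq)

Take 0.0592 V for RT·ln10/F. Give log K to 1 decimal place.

log K = 82.1

The Co²⁺/Co couple is reduced (cathode); E°cell = −0.274 − (−2.703) = +2.429 V with n = 2.
At equilibrium E = 0, so log K = nE°cell / 0.0592 = (2)(+2.429) / 0.0592 = 82.1.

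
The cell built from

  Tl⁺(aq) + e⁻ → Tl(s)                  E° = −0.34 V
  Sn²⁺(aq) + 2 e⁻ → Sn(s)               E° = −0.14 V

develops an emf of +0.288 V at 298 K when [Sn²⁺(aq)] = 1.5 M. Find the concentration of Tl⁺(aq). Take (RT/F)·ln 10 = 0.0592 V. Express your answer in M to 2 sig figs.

0.040 M

Sn²⁺/Sn is the cathode (higher E°); E°cell = −0.14 − (−0.34) = +0.20 V with n = 2.
Rearranging E = E° − (0.0592/n)·log Q gives log Q = 2(+0.20 − (+0.288))/0.0592 = −2.973.
For Sn²⁺(aq) + 2 Tl(s) → Sn(s) + 2 Tl⁺(aq), the reaction quotient is Q = [Tl⁺(aq)]^2 / [Sn²⁺(aq)].
Isolating [Tl⁺(aq)] in Q = 10^{−2.973} yields log [Tl⁺(aq)] = −1.398, i.e. 0.040 M.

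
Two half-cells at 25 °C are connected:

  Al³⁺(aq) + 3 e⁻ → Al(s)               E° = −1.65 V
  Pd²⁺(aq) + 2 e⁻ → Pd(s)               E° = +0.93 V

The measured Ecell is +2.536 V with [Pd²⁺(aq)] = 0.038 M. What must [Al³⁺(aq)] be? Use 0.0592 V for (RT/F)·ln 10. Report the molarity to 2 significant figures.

1.3 M

The Pd²⁺/Pd couple has the larger reduction potential, so it is the cathode: E°cell = +0.93 − (−1.65) = +2.58 V and n = 6.
From the Nernst equation, log Q = n(E° − E)/0.0592 = 6·(+2.58 − (+2.536))/0.0592 = 4.459.
The balanced reaction is 3 Pd²⁺(aq) + 2 Al(s) → 3 Pd(s) + 2 Al³⁺(aq), so Q = [Al³⁺(aq)]^2 / [Pd²⁺(aq)]^3.
Solving for the unknown gives log [Al³⁺(aq)] = 0.099, so [Al³⁺(aq)] ≈ 1.3 M.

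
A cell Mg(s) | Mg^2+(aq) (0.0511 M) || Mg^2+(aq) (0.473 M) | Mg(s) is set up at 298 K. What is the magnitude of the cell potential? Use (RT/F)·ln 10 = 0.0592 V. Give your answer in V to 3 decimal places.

0.029 V

For a concentration cell E°cell = 0, since both electrodes use the same couple.
The compartment with the higher Mg^2+(aq) concentration (0.473 M) acts as the cathode; ions are reduced there and produced at the dilute (0.0511 M) anode.
With n = 2, Ecell = −(0.0592/2)·log([dilute]/[conc]) = −(0.0592/2)·log(0.0511/0.473) = +0.029 V.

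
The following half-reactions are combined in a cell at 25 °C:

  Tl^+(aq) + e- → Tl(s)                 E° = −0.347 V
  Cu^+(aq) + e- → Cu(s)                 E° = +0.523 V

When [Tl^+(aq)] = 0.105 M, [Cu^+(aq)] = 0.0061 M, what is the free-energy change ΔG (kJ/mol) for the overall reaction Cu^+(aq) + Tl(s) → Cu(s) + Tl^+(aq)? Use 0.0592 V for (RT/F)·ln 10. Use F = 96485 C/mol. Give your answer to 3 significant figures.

The standard cell potential is +0.523 − (−0.347) = +0.870 V, with n = 1 electron in the balanced equation.
Q = [Tl^+(aq)] / [Cu^+(aq)] = 17.2, so log Q = 1.236 and E = +0.870 − (0.0592/1)(1.236) = +0.7968 V.
Then ΔG = −nFE = −1 × 96485 × +0.7968 J/mol = −76.9 kJ/mol.

−76.9 kJ/mol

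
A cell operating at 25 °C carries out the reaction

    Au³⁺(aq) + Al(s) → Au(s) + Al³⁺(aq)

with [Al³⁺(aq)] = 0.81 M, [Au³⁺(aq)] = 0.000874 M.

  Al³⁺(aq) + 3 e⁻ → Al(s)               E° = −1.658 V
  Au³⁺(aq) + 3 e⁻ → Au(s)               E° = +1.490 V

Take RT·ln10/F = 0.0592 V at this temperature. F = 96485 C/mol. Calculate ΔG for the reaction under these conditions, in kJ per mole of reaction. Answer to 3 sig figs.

With Au³⁺/Au reduced at the cathode, E°cell = +1.490 − (−1.658) = +3.148 V and n = 3.
Here Q = [Al³⁺(aq)] / [Au³⁺(aq)] = 927 (log Q = 2.967), giving E = +3.148 − (0.0592/3)·(2.967) = +3.0895 V.
Finally ΔG = −nFE = −(3)(96485 C/mol)(+3.0895 V) = −894 kJ/mol.

−894 kJ/mol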